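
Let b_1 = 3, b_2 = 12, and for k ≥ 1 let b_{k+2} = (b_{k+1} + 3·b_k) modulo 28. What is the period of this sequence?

b_1 = 3; b_2 = 12; b_3 = 21; b_4 = 1; b_5 = 8; b_6 = 11; b_7 = 7; b_8 = 12; b_9 = 5; b_{10} = 13; b_{11} = 0; b_{12} = 11; b_{13} = 11; b_{14} = 16; b_{15} = 21; b_{16} = 13; b_{17} = 20; b_{18} = 3; b_{19} = 7; b_{20} = 16; b_{21} = 9; b_{22} = 1; b_{23} = 0; b_{24} = 3; b_{25} = 3; b_{26} = 12.
The sequence repeats with period 24.

24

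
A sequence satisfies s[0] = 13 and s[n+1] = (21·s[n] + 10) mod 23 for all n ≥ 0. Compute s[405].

Listing terms: s[0] = 13; s[1] = 7; s[2] = 19; s[3] = 18; s[4] = 20; s[5] = 16; s[6] = 1; s[7] = 8; s[8] = 17; s[9] = 22; s[10] = 12; s[11] = 9; s[12] = 15; s[13] = 3; s[14] = 4; s[15] = 2; s[16] = 6; s[17] = 21; s[18] = 14; s[19] = 5; s[20] = 0; s[21] = 10; s[22] = 13.
The sequence repeats with period 22.
(405 - 0) mod 22 = 9, so s[405] = s[9] = 22.

22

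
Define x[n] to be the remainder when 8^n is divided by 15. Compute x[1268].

We have x[0] = 1, x[1] = 8, x[2] = 4, x[3] = 2, x[4] = 1.
Since x[4] = x[0] = 1, the sequence is periodic with period 4.
So x[1268] = x[0 + ((1268-0) mod 4)] = x[0] = 1.

1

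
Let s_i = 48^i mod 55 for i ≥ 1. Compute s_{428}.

31

Listing terms: s_1 = 48; s_2 = 49; s_3 = 42; s_4 = 36; s_5 = 23; s_6 = 4; s_7 = 27; s_8 = 31; s_9 = 3; s_{10} = 34; s_{11} = 37; s_{12} = 16; s_{13} = 53; s_{14} = 14; s_{15} = 12; s_{16} = 26; s_{17} = 38; s_{18} = 9; s_{19} = 47; s_{20} = 1; s_{21} = 48.
Since s_{21} = s_1 = 48, the sequence is periodic with period 20.
(428 - 1) mod 20 = 7, so s_{428} = s_8 = 31.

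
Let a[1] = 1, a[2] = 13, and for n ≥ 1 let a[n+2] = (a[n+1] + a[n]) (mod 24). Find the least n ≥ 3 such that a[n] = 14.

Computing terms: a[1] = 1, a[2] = 13, a[3] = 14, a[4] = 3, a[5] = 17, a[6] = 20, a[7] = 13, a[8] = 9, a[9] = 22, a[10] = 7, a[11] = 5, a[12] = 12, a[13] = 17, a[14] = 5, a[15] = 22, a[16] = 3, a[17] = 1, a[18] = 4, a[19] = 5, a[20] = 9, a[21] = 14, a[22] = 23, a[23] = 13, a[24] = 12, a[25] = 1, a[26] = 13.
Since (a[25], a[26]) = (a[1], a[2]) = (1, 13) (two consecutive terms determine the rest), the sequence is periodic with period 24.
The value 14 first appears (with n ≥ 3) at a[3].

3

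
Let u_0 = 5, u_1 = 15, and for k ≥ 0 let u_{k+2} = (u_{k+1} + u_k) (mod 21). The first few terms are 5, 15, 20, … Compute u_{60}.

Computing terms: u_0 = 5, u_1 = 15, u_2 = 20, u_3 = 14, u_4 = 13, u_5 = 6, u_6 = 19, u_7 = 4, u_8 = 2, u_9 = 6, u_{10} = 8, u_{11} = 14, u_{12} = 1, u_{13} = 15, u_{14} = 16, u_{15} = 10, u_{16} = 5, u_{17} = 15.
Since (u_{16}, u_{17}) = (u_0, u_1) = (5, 15) (two consecutive terms determine the rest), the sequence is periodic with period 16.
(60 - 0) mod 16 = 12, so u_{60} = u_{12} = 1.

1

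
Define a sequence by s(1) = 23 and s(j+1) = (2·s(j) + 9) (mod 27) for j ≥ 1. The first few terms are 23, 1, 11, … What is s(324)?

Computing terms: s(1) = 23,  s(2) = 1,  s(3) = 11,  s(4) = 4,  s(5) = 17,  s(6) = 16,  s(7) = 14,  s(8) = 10,  s(9) = 2,  s(10) = 13,  s(11) = 8,  s(12) = 25,  s(13) = 5,  s(14) = 19,  s(15) = 20,  s(16) = 22,  s(17) = 26,  s(18) = 7,  s(19) = 23.
The sequence repeats with period 18.
(324 - 1) mod 18 = 17, so s(324) = s(18) = 7.

7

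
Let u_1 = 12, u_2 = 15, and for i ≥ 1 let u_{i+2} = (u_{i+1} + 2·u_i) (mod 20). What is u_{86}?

5

Computing terms: u_1 = 12, u_2 = 15, u_3 = 19, u_4 = 9, u_5 = 7, u_6 = 5, u_7 = 19, u_8 = 9.
Since (u_7, u_8) = (u_3, u_4) = (19, 9) (two consecutive terms determine the rest), the sequence is eventually periodic: after a pre-period of length 2 it cycles with period 4.
For i ≥ 3, u_i depends only on (i - 3) mod 4. (86 - 3) mod 4 = 3, so u_{86} = u_6 = 5.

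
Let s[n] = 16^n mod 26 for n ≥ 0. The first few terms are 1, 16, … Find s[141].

Computing terms: s[0] = 1; s[1] = 16; s[2] = 22; s[3] = 14; s[4] = 16.
Since s[4] = s[1] = 16, the sequence is eventually periodic: after a pre-period of length 1 it cycles with period 3.
For n ≥ 1, s[n] depends only on (n - 1) mod 3. (141 - 1) mod 3 = 2, so s[141] = s[3] = 14.

14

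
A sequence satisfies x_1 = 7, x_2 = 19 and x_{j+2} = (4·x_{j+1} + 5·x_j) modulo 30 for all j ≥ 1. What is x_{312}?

We have x_1 = 7, x_2 = 19, x_3 = 21, x_4 = 29, x_5 = 11, x_6 = 9, x_7 = 1, x_8 = 19, x_9 = 21.
Since (x_8, x_9) = (x_2, x_3) = (19, 21) (two consecutive terms determine the rest), the sequence is eventually periodic: after a pre-period of length 1 it cycles with period 6.
For j ≥ 2, x_j depends only on (j - 2) mod 6. (312 - 2) mod 6 = 4, so x_{312} = x_6 = 9.

9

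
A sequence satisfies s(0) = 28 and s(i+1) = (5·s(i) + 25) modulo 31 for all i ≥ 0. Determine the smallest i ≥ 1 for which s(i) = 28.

3

Listing terms: s(0) = 28, s(1) = 10, s(2) = 13, s(3) = 28.
Since s(3) = s(0) = 28, the sequence is periodic with period 3.
The value 28 next appears (with i ≥ 1) at s(3).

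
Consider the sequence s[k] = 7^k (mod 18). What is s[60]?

1

s[1] = 7,  s[2] = 13,  s[3] = 1,  s[4] = 7.
The sequence repeats with period 3.
So s[60] = s[1 + ((60-1) mod 3)] = s[3] = 1.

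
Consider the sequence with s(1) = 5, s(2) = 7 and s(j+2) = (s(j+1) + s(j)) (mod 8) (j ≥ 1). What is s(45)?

4

s(1) = 5,  s(2) = 7,  s(3) = 4,  s(4) = 3,  s(5) = 7,  s(6) = 2,  s(7) = 1,  s(8) = 3,  s(9) = 4,  s(10) = 7,  s(11) = 3,  s(12) = 2,  s(13) = 5,  s(14) = 7.
Since (s(13), s(14)) = (s(1), s(2)) = (5, 7) (two consecutive terms determine the rest), the sequence is periodic with period 12.
So s(45) = s(1 + ((45-1) mod 12)) = s(9) = 4.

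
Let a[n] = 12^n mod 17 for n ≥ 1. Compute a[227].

a[1] = 12, a[2] = 8, a[3] = 11, a[4] = 13, a[5] = 3, a[6] = 2, a[7] = 7, a[8] = 16, a[9] = 5, a[10] = 9, a[11] = 6, a[12] = 4, a[13] = 14, a[14] = 15, a[15] = 10, a[16] = 1, a[17] = 12.
Since a[17] = a[1] = 12, the sequence is periodic with period 16.
So a[227] = a[1 + ((227-1) mod 16)] = a[3] = 11.

11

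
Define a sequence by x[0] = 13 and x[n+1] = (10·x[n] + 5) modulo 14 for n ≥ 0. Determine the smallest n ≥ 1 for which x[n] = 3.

Computing terms: x[0] = 13, x[1] = 9, x[2] = 11, x[3] = 3, x[4] = 7, x[5] = 5, x[6] = 13.
The sequence repeats with period 6.
The value 3 first appears (with n ≥ 1) at x[3].

3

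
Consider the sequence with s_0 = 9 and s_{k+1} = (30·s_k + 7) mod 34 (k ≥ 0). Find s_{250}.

21

Listing terms: s_0 = 9,  s_1 = 5,  s_2 = 21,  s_3 = 25,  s_4 = 9.
The sequence repeats with period 4.
(250 - 0) mod 4 = 2, so s_{250} = s_2 = 21.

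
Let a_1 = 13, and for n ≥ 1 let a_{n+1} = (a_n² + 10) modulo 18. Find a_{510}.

11

We have a_1 = 13, a_2 = 17, a_3 = 11, a_4 = 5, a_5 = 17.
Since a_5 = a_2 = 17, the sequence is eventually periodic: after a pre-period of length 1 it cycles with period 3.
For n ≥ 2, a_n depends only on (n - 2) mod 3. (510 - 2) mod 3 = 1, so a_{510} = a_3 = 11.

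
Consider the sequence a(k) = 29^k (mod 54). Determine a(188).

Listing terms: a(0) = 1,  a(1) = 29,  a(2) = 31,  a(3) = 35,  a(4) = 43,  a(5) = 5,  a(6) = 37,  a(7) = 47,  a(8) = 13,  a(9) = 53,  a(10) = 25,  a(11) = 23,  a(12) = 19,  a(13) = 11,  a(14) = 49,  a(15) = 17,  a(16) = 7,  a(17) = 41,  a(18) = 1.
Since a(18) = a(0) = 1, the sequence is periodic with period 18.
(188 - 0) mod 18 = 8, so a(188) = a(8) = 13.

13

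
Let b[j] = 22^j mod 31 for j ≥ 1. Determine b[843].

15

We have b[1] = 22,  b[2] = 19,  b[3] = 15,  b[4] = 20,  b[5] = 6,  b[6] = 8,  b[7] = 21,  b[8] = 28,  b[9] = 27,  b[10] = 5,  b[11] = 17,  b[12] = 2,  b[13] = 13,  b[14] = 7,  b[15] = 30,  b[16] = 9,  b[17] = 12,  b[18] = 16,  b[19] = 11,  b[20] = 25,  b[21] = 23,  b[22] = 10,  b[23] = 3,  b[24] = 4,  b[25] = 26,  b[26] = 14,  b[27] = 29,  b[28] = 18,  b[29] = 24,  b[30] = 1,  b[31] = 22.
Since b[31] = b[1] = 22, the sequence is periodic with period 30.
So b[843] = b[1 + ((843-1) mod 30)] = b[3] = 15.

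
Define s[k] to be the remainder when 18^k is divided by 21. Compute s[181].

18

Computing terms: s[0] = 1,  s[1] = 18,  s[2] = 9,  s[3] = 15,  s[4] = 18.
Since s[4] = s[1] = 18, the sequence is eventually periodic: after a pre-period of length 1 it cycles with period 3.
For k ≥ 1, s[k] depends only on (k - 1) mod 3. (181 - 1) mod 3 = 0, so s[181] = s[1] = 18.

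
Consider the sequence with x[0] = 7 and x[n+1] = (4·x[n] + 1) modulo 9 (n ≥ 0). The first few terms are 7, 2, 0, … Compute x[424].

Listing terms: x[0] = 7; x[1] = 2; x[2] = 0; x[3] = 1; x[4] = 5; x[5] = 3; x[6] = 4; x[7] = 8; x[8] = 6; x[9] = 7.
The sequence repeats with period 9.
So x[424] = x[0 + ((424-0) mod 9)] = x[1] = 2.

2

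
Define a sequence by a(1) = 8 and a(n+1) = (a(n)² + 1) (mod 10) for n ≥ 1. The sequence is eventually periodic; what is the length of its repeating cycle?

6

Listing terms: a(1) = 8; a(2) = 5; a(3) = 6; a(4) = 7; a(5) = 0; a(6) = 1; a(7) = 2; a(8) = 5.
Since a(8) = a(2) = 5, the sequence is eventually periodic: after a pre-period of length 1 it cycles with period 6.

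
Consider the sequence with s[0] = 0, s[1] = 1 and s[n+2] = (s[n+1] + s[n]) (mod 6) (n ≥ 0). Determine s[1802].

Listing terms: s[0] = 0,  s[1] = 1,  s[2] = 1,  s[3] = 2,  s[4] = 3,  s[5] = 5,  s[6] = 2,  s[7] = 1,  s[8] = 3,  s[9] = 4,  s[10] = 1,  s[11] = 5,  s[12] = 0,  s[13] = 5,  s[14] = 5,  s[15] = 4,  s[16] = 3,  s[17] = 1,  s[18] = 4,  s[19] = 5,  s[20] = 3,  s[21] = 2,  s[22] = 5,  s[23] = 1,  s[24] = 0,  s[25] = 1.
Since (s[24], s[25]) = (s[0], s[1]) = (0, 1) (two consecutive terms determine the rest), the sequence is periodic with period 24.
So s[1802] = s[0 + ((1802-0) mod 24)] = s[2] = 1.

1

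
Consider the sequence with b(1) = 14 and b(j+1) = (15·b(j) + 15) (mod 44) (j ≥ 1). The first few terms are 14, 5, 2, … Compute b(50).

We have b(1) = 14, b(2) = 5, b(3) = 2, b(4) = 1, b(5) = 30, b(6) = 25, b(7) = 38, b(8) = 13, b(9) = 34, b(10) = 41, b(11) = 14.
Since b(11) = b(1) = 14, the sequence is periodic with period 10.
So b(50) = b(1 + ((50-1) mod 10)) = b(10) = 41.

41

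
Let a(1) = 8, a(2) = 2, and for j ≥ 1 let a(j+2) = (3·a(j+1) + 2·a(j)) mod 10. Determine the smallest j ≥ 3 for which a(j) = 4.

We have a(1) = 8; a(2) = 2; a(3) = 2; a(4) = 0; a(5) = 4; a(6) = 2; a(7) = 4; a(8) = 6; a(9) = 6; a(10) = 0; a(11) = 2; a(12) = 6; a(13) = 2; a(14) = 8; a(15) = 8; a(16) = 0; a(17) = 6; a(18) = 8; a(19) = 6; a(20) = 4; a(21) = 4; a(22) = 0; a(23) = 8; a(24) = 4; a(25) = 8; a(26) = 2.
Since (a(25), a(26)) = (a(1), a(2)) = (8, 2) (two consecutive terms determine the rest), the sequence is periodic with period 24.
The value 4 first appears (with j ≥ 3) at a(5).

5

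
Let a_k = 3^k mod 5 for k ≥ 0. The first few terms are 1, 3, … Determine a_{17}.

3

a_0 = 1; a_1 = 3; a_2 = 4; a_3 = 2; a_4 = 1.
Since a_4 = a_0 = 1, the sequence is periodic with period 4.
(17 - 0) mod 4 = 1, so a_{17} = a_1 = 3.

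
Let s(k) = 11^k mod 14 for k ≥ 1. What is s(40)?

11

Listing terms: s(1) = 11,  s(2) = 9,  s(3) = 1,  s(4) = 11.
The sequence repeats with period 3.
(40 - 1) mod 3 = 0, so s(40) = s(1) = 11.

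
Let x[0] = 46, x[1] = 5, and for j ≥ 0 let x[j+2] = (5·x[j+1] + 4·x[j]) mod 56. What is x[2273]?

17

Listing terms: x[0] = 46; x[1] = 5; x[2] = 41; x[3] = 1; x[4] = 1; x[5] = 9; x[6] = 49; x[7] = 1; x[8] = 33; x[9] = 1; x[10] = 25; x[11] = 17; x[12] = 17; x[13] = 41; x[14] = 49; x[15] = 17; x[16] = 1; x[17] = 17; x[18] = 33; x[19] = 9; x[20] = 9; x[21] = 25; x[22] = 49; x[23] = 9; x[24] = 17; x[25] = 9; x[26] = 1; x[27] = 41; x[28] = 41; x[29] = 33; x[30] = 49; x[31] = 41; x[32] = 9; x[33] = 41; x[34] = 17; x[35] = 25; x[36] = 25; x[37] = 1; x[38] = 49; x[39] = 25; x[40] = 41; x[41] = 25; x[42] = 9; x[43] = 33; x[44] = 33; x[45] = 17; x[46] = 49; x[47] = 33; x[48] = 25; x[49] = 33; x[50] = 41; x[51] = 1.
Since (x[50], x[51]) = (x[2], x[3]) = (41, 1) (two consecutive terms determine the rest), the sequence is eventually periodic: after a pre-period of length 2 it cycles with period 48.
For j ≥ 2, x[j] depends only on (j - 2) mod 48. (2273 - 2) mod 48 = 15, so x[2273] = x[17] = 17.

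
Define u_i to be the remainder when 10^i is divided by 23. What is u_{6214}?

u_1 = 10, u_2 = 8, u_3 = 11, u_4 = 18, u_5 = 19, u_6 = 6, u_7 = 14, u_8 = 2, u_9 = 20, u_{10} = 16, u_{11} = 22, u_{12} = 13, u_{13} = 15, u_{14} = 12, u_{15} = 5, u_{16} = 4, u_{17} = 17, u_{18} = 9, u_{19} = 21, u_{20} = 3, u_{21} = 7, u_{22} = 1, u_{23} = 10.
Since u_{23} = u_1 = 10, the sequence is periodic with period 22.
So u_{6214} = u_{1 + ((6214-1) mod 22)} = u_{10} = 16.

16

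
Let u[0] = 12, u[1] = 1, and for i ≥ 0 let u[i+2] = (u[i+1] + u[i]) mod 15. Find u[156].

12

We have u[0] = 12, u[1] = 1, u[2] = 13, u[3] = 14, u[4] = 12, u[5] = 11, u[6] = 8, u[7] = 4, u[8] = 12, u[9] = 1.
The sequence repeats with period 8.
(156 - 0) mod 8 = 4, so u[156] = u[4] = 12.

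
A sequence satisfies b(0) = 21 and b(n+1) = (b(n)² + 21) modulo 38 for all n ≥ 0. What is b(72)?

Listing terms: b(0) = 21,  b(1) = 6,  b(2) = 19,  b(3) = 2,  b(4) = 25,  b(5) = 0,  b(6) = 21.
The sequence repeats with period 6.
So b(72) = b(0 + ((72-0) mod 6)) = b(0) = 21.

21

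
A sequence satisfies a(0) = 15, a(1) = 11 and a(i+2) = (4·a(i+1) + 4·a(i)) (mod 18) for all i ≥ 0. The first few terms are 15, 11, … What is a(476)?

We have a(0) = 15; a(1) = 11; a(2) = 14; a(3) = 10; a(4) = 6; a(5) = 10; a(6) = 10; a(7) = 8; a(8) = 0; a(9) = 14; a(10) = 2; a(11) = 10; a(12) = 12; a(13) = 16; a(14) = 4; a(15) = 8; a(16) = 12; a(17) = 8; a(18) = 8; a(19) = 10; a(20) = 0; a(21) = 4; a(22) = 16; a(23) = 8; a(24) = 6; a(25) = 2; a(26) = 14; a(27) = 10.
Since (a(26), a(27)) = (a(2), a(3)) = (14, 10) (two consecutive terms determine the rest), the sequence is eventually periodic: after a pre-period of length 2 it cycles with period 24.
For i ≥ 2, a(i) depends only on (i - 2) mod 24. (476 - 2) mod 24 = 18, so a(476) = a(20) = 0.

0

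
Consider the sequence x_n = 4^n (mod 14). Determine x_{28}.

x_0 = 1,  x_1 = 4,  x_2 = 2,  x_3 = 8,  x_4 = 4.
Since x_4 = x_1 = 4, the sequence is eventually periodic: after a pre-period of length 1 it cycles with period 3.
For n ≥ 1, x_n depends only on (n - 1) mod 3. (28 - 1) mod 3 = 0, so x_{28} = x_1 = 4.

4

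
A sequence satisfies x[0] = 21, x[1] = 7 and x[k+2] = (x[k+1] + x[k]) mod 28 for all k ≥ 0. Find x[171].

Computing terms: x[0] = 21,  x[1] = 7,  x[2] = 0,  x[3] = 7,  x[4] = 7,  x[5] = 14,  x[6] = 21,  x[7] = 7.
Since (x[6], x[7]) = (x[0], x[1]) = (21, 7) (two consecutive terms determine the rest), the sequence is periodic with period 6.
(171 - 0) mod 6 = 3, so x[171] = x[3] = 7.

7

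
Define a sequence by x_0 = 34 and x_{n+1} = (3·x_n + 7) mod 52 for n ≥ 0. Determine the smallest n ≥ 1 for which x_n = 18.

4

Computing terms: x_0 = 34,  x_1 = 5,  x_2 = 22,  x_3 = 21,  x_4 = 18,  x_5 = 9,  x_6 = 34.
The sequence repeats with period 6.
The value 18 first appears (with n ≥ 1) at x_4.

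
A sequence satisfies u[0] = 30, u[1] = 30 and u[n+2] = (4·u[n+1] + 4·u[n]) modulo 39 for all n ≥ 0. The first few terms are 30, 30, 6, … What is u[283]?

3

u[0] = 30, u[1] = 30, u[2] = 6, u[3] = 27, u[4] = 15, u[5] = 12, u[6] = 30, u[7] = 12, u[8] = 12, u[9] = 18, u[10] = 3, u[11] = 6, u[12] = 36, u[13] = 12, u[14] = 36, u[15] = 36, u[16] = 15, u[17] = 9, u[18] = 18, u[19] = 30, u[20] = 36, u[21] = 30, u[22] = 30.
Since (u[21], u[22]) = (u[0], u[1]) = (30, 30) (two consecutive terms determine the rest), the sequence is periodic with period 21.
(283 - 0) mod 21 = 10, so u[283] = u[10] = 3.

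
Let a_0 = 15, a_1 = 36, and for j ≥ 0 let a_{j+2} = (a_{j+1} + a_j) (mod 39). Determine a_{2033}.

Computing terms: a_0 = 15; a_1 = 36; a_2 = 12; a_3 = 9; a_4 = 21; a_5 = 30; a_6 = 12; a_7 = 3; a_8 = 15; a_9 = 18; a_{10} = 33; a_{11} = 12; a_{12} = 6; a_{13} = 18; a_{14} = 24; a_{15} = 3; a_{16} = 27; a_{17} = 30; a_{18} = 18; a_{19} = 9; a_{20} = 27; a_{21} = 36; a_{22} = 24; a_{23} = 21; a_{24} = 6; a_{25} = 27; a_{26} = 33; a_{27} = 21; a_{28} = 15; a_{29} = 36.
The sequence repeats with period 28.
So a_{2033} = a_{0 + ((2033-0) mod 28)} = a_{17} = 30.

30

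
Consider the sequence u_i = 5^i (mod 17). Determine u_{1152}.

Computing terms: u_1 = 5; u_2 = 8; u_3 = 6; u_4 = 13; u_5 = 14; u_6 = 2; u_7 = 10; u_8 = 16; u_9 = 12; u_{10} = 9; u_{11} = 11; u_{12} = 4; u_{13} = 3; u_{14} = 15; u_{15} = 7; u_{16} = 1; u_{17} = 5.
Since u_{17} = u_1 = 5, the sequence is periodic with period 16.
So u_{1152} = u_{1 + ((1152-1) mod 16)} = u_{16} = 1.

1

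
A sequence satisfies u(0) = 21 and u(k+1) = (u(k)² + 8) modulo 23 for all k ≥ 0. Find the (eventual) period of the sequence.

5

Computing terms: u(0) = 21,  u(1) = 12,  u(2) = 14,  u(3) = 20,  u(4) = 17,  u(5) = 21.
The sequence repeats with period 5.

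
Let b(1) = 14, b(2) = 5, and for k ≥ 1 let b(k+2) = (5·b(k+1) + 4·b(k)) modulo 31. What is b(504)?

10

Computing terms: b(1) = 14; b(2) = 5; b(3) = 19; b(4) = 22; b(5) = 0; b(6) = 26; b(7) = 6; b(8) = 10; b(9) = 12; b(10) = 7; b(11) = 21; b(12) = 9; b(13) = 5; b(14) = 30; b(15) = 15; b(16) = 9; b(17) = 12; b(18) = 3; b(19) = 1; b(20) = 17; b(21) = 27; b(22) = 17; b(23) = 7; b(24) = 10; b(25) = 16; b(26) = 27; b(27) = 13; b(28) = 18; b(29) = 18; b(30) = 7; b(31) = 14; b(32) = 5.
The sequence repeats with period 30.
(504 - 1) mod 30 = 23, so b(504) = b(24) = 10.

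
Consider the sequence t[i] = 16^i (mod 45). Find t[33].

Listing terms: t[0] = 1; t[1] = 16; t[2] = 31; t[3] = 1.
Since t[3] = t[0] = 1, the sequence is periodic with period 3.
So t[33] = t[0 + ((33-0) mod 3)] = t[0] = 1.

1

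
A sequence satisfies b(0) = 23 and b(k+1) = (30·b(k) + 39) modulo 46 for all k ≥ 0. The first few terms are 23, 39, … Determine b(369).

Computing terms: b(0) = 23,  b(1) = 39,  b(2) = 13,  b(3) = 15,  b(4) = 29,  b(5) = 35,  b(6) = 31,  b(7) = 3,  b(8) = 37,  b(9) = 45,  b(10) = 9,  b(11) = 33,  b(12) = 17,  b(13) = 43,  b(14) = 41,  b(15) = 27,  b(16) = 21,  b(17) = 25,  b(18) = 7,  b(19) = 19,  b(20) = 11,  b(21) = 1,  b(22) = 23.
Since b(22) = b(0) = 23, the sequence is periodic with period 22.
(369 - 0) mod 22 = 17, so b(369) = b(17) = 25.

25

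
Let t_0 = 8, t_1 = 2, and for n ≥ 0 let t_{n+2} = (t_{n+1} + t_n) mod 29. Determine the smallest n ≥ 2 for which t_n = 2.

Listing terms: t_0 = 8; t_1 = 2; t_2 = 10; t_3 = 12; t_4 = 22; t_5 = 5; t_6 = 27; t_7 = 3; t_8 = 1; t_9 = 4; t_{10} = 5; t_{11} = 9; t_{12} = 14; t_{13} = 23; t_{14} = 8; t_{15} = 2.
Since (t_{14}, t_{15}) = (t_0, t_1) = (8, 2) (two consecutive terms determine the rest), the sequence is periodic with period 14.
The value 2 next appears (with n ≥ 2) at t_{15}.

15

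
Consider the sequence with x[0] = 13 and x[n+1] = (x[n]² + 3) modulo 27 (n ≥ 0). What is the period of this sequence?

x[0] = 13; x[1] = 10; x[2] = 22; x[3] = 1; x[4] = 4; x[5] = 19; x[6] = 13.
The sequence repeats with period 6.

6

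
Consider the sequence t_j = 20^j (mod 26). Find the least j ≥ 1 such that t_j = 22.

Computing terms: t_0 = 1, t_1 = 20, t_2 = 10, t_3 = 18, t_4 = 22, t_5 = 24, t_6 = 12, t_7 = 6, t_8 = 16, t_9 = 8, t_{10} = 4, t_{11} = 2, t_{12} = 14, t_{13} = 20.
Since t_{13} = t_1 = 20, the sequence is eventually periodic: after a pre-period of length 1 it cycles with period 12.
The value 22 first appears (with j ≥ 1) at t_4.

4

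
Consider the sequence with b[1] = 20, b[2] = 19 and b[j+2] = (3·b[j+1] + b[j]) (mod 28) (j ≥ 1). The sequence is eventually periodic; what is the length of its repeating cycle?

48

b[1] = 20,  b[2] = 19,  b[3] = 21,  b[4] = 26,  b[5] = 15,  b[6] = 15,  b[7] = 4,  b[8] = 27,  b[9] = 1,  b[10] = 2,  b[11] = 7,  b[12] = 23,  b[13] = 20,  b[14] = 27,  b[15] = 17,  b[16] = 22,  b[17] = 27,  b[18] = 19,  b[19] = 0,  b[20] = 19,  b[21] = 1,  b[22] = 22,  b[23] = 11,  b[24] = 27,  b[25] = 8,  b[26] = 23,  b[27] = 21,  b[28] = 2,  b[29] = 27,  b[30] = 27,  b[31] = 24,  b[32] = 15,  b[33] = 13,  b[34] = 26,  b[35] = 7,  b[36] = 19,  b[37] = 8,  b[38] = 15,  b[39] = 25,  b[40] = 6,  b[41] = 15,  b[42] = 23,  b[43] = 0,  b[44] = 23,  b[45] = 13,  b[46] = 6,  b[47] = 3,  b[48] = 15,  b[49] = 20,  b[50] = 19.
The sequence repeats with period 48.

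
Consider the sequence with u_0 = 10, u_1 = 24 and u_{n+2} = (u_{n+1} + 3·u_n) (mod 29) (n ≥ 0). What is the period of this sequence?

28

u_0 = 10,  u_1 = 24,  u_2 = 25,  u_3 = 10,  u_4 = 27,  u_5 = 28,  u_6 = 22,  u_7 = 19,  u_8 = 27,  u_9 = 26,  u_{10} = 20,  u_{11} = 11,  u_{12} = 13,  u_{13} = 17,  u_{14} = 27,  u_{15} = 20,  u_{16} = 14,  u_{17} = 16,  u_{18} = 0,  u_{19} = 19,  u_{20} = 19,  u_{21} = 18,  u_{22} = 17,  u_{23} = 13,  u_{24} = 6,  u_{25} = 16,  u_{26} = 5,  u_{27} = 24,  u_{28} = 10,  u_{29} = 24.
The sequence repeats with period 28.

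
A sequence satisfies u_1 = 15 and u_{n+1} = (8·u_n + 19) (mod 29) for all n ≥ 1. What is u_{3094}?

22

We have u_1 = 15,  u_2 = 23,  u_3 = 0,  u_4 = 19,  u_5 = 26,  u_6 = 24,  u_7 = 8,  u_8 = 25,  u_9 = 16,  u_{10} = 2,  u_{11} = 6,  u_{12} = 9,  u_{13} = 4,  u_{14} = 22,  u_{15} = 21,  u_{16} = 13,  u_{17} = 7,  u_{18} = 17,  u_{19} = 10,  u_{20} = 12,  u_{21} = 28,  u_{22} = 11,  u_{23} = 20,  u_{24} = 5,  u_{25} = 1,  u_{26} = 27,  u_{27} = 3,  u_{28} = 14,  u_{29} = 15.
Since u_{29} = u_1 = 15, the sequence is periodic with period 28.
(3094 - 1) mod 28 = 13, so u_{3094} = u_{14} = 22.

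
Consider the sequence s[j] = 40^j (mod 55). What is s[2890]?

45

s[0] = 1; s[1] = 40; s[2] = 5; s[3] = 35; s[4] = 25; s[5] = 10; s[6] = 15; s[7] = 50; s[8] = 20; s[9] = 30; s[10] = 45; s[11] = 40.
Since s[11] = s[1] = 40, the sequence is eventually periodic: after a pre-period of length 1 it cycles with period 10.
For j ≥ 1, s[j] depends only on (j - 1) mod 10. (2890 - 1) mod 10 = 9, so s[2890] = s[10] = 45.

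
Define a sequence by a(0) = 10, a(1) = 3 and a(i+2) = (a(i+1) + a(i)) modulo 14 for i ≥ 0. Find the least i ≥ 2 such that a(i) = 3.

5

a(0) = 10; a(1) = 3; a(2) = 13; a(3) = 2; a(4) = 1; a(5) = 3; a(6) = 4; a(7) = 7; a(8) = 11; a(9) = 4; a(10) = 1; a(11) = 5; a(12) = 6; a(13) = 11; a(14) = 3; a(15) = 0; a(16) = 3; a(17) = 3; a(18) = 6; a(19) = 9; a(20) = 1; a(21) = 10; a(22) = 11; a(23) = 7; a(24) = 4; a(25) = 11; a(26) = 1; a(27) = 12; a(28) = 13; a(29) = 11; a(30) = 10; a(31) = 7; a(32) = 3; a(33) = 10; a(34) = 13; a(35) = 9; a(36) = 8; a(37) = 3; a(38) = 11; a(39) = 0; a(40) = 11; a(41) = 11; a(42) = 8; a(43) = 5; a(44) = 13; a(45) = 4; a(46) = 3; a(47) = 7; a(48) = 10; a(49) = 3.
The sequence repeats with period 48.
The value 3 first appears (with i ≥ 2) at a(5).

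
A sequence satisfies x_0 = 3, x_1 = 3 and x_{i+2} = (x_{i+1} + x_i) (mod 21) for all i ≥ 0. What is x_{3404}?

6

Computing terms: x_0 = 3; x_1 = 3; x_2 = 6; x_3 = 9; x_4 = 15; x_5 = 3; x_6 = 18; x_7 = 0; x_8 = 18; x_9 = 18; x_{10} = 15; x_{11} = 12; x_{12} = 6; x_{13} = 18; x_{14} = 3; x_{15} = 0; x_{16} = 3; x_{17} = 3.
The sequence repeats with period 16.
So x_{3404} = x_{0 + ((3404-0) mod 16)} = x_{12} = 6.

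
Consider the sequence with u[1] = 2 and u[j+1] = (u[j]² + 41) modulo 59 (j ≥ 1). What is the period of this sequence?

We have u[1] = 2,  u[2] = 45,  u[3] = 1,  u[4] = 42,  u[5] = 35,  u[6] = 27,  u[7] = 3,  u[8] = 50,  u[9] = 4,  u[10] = 57,  u[11] = 45.
Since u[11] = u[2] = 45, the sequence is eventually periodic: after a pre-period of length 1 it cycles with period 9.

9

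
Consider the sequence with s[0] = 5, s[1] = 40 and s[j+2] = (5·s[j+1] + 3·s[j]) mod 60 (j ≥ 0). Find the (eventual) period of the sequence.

6

s[0] = 5; s[1] = 40; s[2] = 35; s[3] = 55; s[4] = 20; s[5] = 25; s[6] = 5; s[7] = 40.
The sequence repeats with period 6.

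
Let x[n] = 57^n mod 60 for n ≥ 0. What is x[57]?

57

x[0] = 1; x[1] = 57; x[2] = 9; x[3] = 33; x[4] = 21; x[5] = 57.
Since x[5] = x[1] = 57, the sequence is eventually periodic: after a pre-period of length 1 it cycles with period 4.
For n ≥ 1, x[n] depends only on (n - 1) mod 4. (57 - 1) mod 4 = 0, so x[57] = x[1] = 57.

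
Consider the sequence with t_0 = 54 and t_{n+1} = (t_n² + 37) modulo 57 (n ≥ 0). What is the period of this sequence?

3

Computing terms: t_0 = 54, t_1 = 46, t_2 = 44, t_3 = 35, t_4 = 8, t_5 = 44.
Since t_5 = t_2 = 44, the sequence is eventually periodic: after a pre-period of length 2 it cycles with period 3.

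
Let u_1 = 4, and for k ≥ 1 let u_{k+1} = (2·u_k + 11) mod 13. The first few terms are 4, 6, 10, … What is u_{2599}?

0

u_1 = 4; u_2 = 6; u_3 = 10; u_4 = 5; u_5 = 8; u_6 = 1; u_7 = 0; u_8 = 11; u_9 = 7; u_{10} = 12; u_{11} = 9; u_{12} = 3; u_{13} = 4.
The sequence repeats with period 12.
So u_{2599} = u_{1 + ((2599-1) mod 12)} = u_7 = 0.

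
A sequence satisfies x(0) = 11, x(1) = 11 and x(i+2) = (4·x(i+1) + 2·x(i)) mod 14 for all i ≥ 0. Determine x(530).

x(0) = 11, x(1) = 11, x(2) = 10, x(3) = 6, x(4) = 2, x(5) = 6, x(6) = 0, x(7) = 12, x(8) = 6, x(9) = 6, x(10) = 8, x(11) = 2, x(12) = 10, x(13) = 2, x(14) = 0, x(15) = 4, x(16) = 2, x(17) = 2, x(18) = 12, x(19) = 10, x(20) = 8, x(21) = 10, x(22) = 0, x(23) = 6, x(24) = 10, x(25) = 10, x(26) = 4, x(27) = 8, x(28) = 12, x(29) = 8, x(30) = 0, x(31) = 2, x(32) = 8, x(33) = 8, x(34) = 6, x(35) = 12, x(36) = 4, x(37) = 12, x(38) = 0, x(39) = 10, x(40) = 12, x(41) = 12, x(42) = 2, x(43) = 4, x(44) = 6, x(45) = 4, x(46) = 0, x(47) = 8, x(48) = 4, x(49) = 4, x(50) = 10, x(51) = 6.
Since (x(50), x(51)) = (x(2), x(3)) = (10, 6) (two consecutive terms determine the rest), the sequence is eventually periodic: after a pre-period of length 2 it cycles with period 48.
For i ≥ 2, x(i) depends only on (i - 2) mod 48. (530 - 2) mod 48 = 0, so x(530) = x(2) = 10.

10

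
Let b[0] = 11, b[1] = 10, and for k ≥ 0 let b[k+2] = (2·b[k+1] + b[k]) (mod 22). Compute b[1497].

b[0] = 11, b[1] = 10, b[2] = 9, b[3] = 6, b[4] = 21, b[5] = 4, b[6] = 7, b[7] = 18, b[8] = 21, b[9] = 16, b[10] = 9, b[11] = 12, b[12] = 11, b[13] = 12, b[14] = 13, b[15] = 16, b[16] = 1, b[17] = 18, b[18] = 15, b[19] = 4, b[20] = 1, b[21] = 6, b[22] = 13, b[23] = 10, b[24] = 11, b[25] = 10.
The sequence repeats with period 24.
So b[1497] = b[0 + ((1497-0) mod 24)] = b[9] = 16.

16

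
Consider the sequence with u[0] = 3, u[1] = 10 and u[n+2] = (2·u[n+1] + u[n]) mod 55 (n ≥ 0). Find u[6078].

Computing terms: u[0] = 3,  u[1] = 10,  u[2] = 23,  u[3] = 1,  u[4] = 25,  u[5] = 51,  u[6] = 17,  u[7] = 30,  u[8] = 22,  u[9] = 19,  u[10] = 5,  u[11] = 29,  u[12] = 8,  u[13] = 45,  u[14] = 43,  u[15] = 21,  u[16] = 30,  u[17] = 26,  u[18] = 27,  u[19] = 25,  u[20] = 22,  u[21] = 14,  u[22] = 50,  u[23] = 4,  u[24] = 3,  u[25] = 10.
Since (u[24], u[25]) = (u[0], u[1]) = (3, 10) (two consecutive terms determine the rest), the sequence is periodic with period 24.
So u[6078] = u[0 + ((6078-0) mod 24)] = u[6] = 17.

17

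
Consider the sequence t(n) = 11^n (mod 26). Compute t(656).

9

t(1) = 11, t(2) = 17, t(3) = 5, t(4) = 3, t(5) = 7, t(6) = 25, t(7) = 15, t(8) = 9, t(9) = 21, t(10) = 23, t(11) = 19, t(12) = 1, t(13) = 11.
Since t(13) = t(1) = 11, the sequence is periodic with period 12.
So t(656) = t(1 + ((656-1) mod 12)) = t(8) = 9.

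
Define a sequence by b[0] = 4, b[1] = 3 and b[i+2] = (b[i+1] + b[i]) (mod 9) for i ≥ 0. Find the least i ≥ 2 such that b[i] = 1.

3

Computing terms: b[0] = 4,  b[1] = 3,  b[2] = 7,  b[3] = 1,  b[4] = 8,  b[5] = 0,  b[6] = 8,  b[7] = 8,  b[8] = 7,  b[9] = 6,  b[10] = 4,  b[11] = 1,  b[12] = 5,  b[13] = 6,  b[14] = 2,  b[15] = 8,  b[16] = 1,  b[17] = 0,  b[18] = 1,  b[19] = 1,  b[20] = 2,  b[21] = 3,  b[22] = 5,  b[23] = 8,  b[24] = 4,  b[25] = 3.
Since (b[24], b[25]) = (b[0], b[1]) = (4, 3) (two consecutive terms determine the rest), the sequence is periodic with period 24.
The value 1 first appears (with i ≥ 2) at b[3].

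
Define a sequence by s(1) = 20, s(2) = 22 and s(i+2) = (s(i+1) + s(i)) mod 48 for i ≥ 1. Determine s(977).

26

Computing terms: s(1) = 20; s(2) = 22; s(3) = 42; s(4) = 16; s(5) = 10; s(6) = 26; s(7) = 36; s(8) = 14; s(9) = 2; s(10) = 16; s(11) = 18; s(12) = 34; s(13) = 4; s(14) = 38; s(15) = 42; s(16) = 32; s(17) = 26; s(18) = 10; s(19) = 36; s(20) = 46; s(21) = 34; s(22) = 32; s(23) = 18; s(24) = 2; s(25) = 20; s(26) = 22.
The sequence repeats with period 24.
(977 - 1) mod 24 = 16, so s(977) = s(17) = 26.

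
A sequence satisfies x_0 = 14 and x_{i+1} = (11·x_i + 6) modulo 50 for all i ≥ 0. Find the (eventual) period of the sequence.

We have x_0 = 14, x_1 = 10, x_2 = 16, x_3 = 32, x_4 = 8, x_5 = 44, x_6 = 40, x_7 = 46, x_8 = 12, x_9 = 38, x_{10} = 24, x_{11} = 20, x_{12} = 26, x_{13} = 42, x_{14} = 18, x_{15} = 4, x_{16} = 0, x_{17} = 6, x_{18} = 22, x_{19} = 48, x_{20} = 34, x_{21} = 30, x_{22} = 36, x_{23} = 2, x_{24} = 28, x_{25} = 14.
The sequence repeats with period 25.

25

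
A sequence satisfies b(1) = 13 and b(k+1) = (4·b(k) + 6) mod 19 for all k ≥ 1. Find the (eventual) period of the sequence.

Listing terms: b(1) = 13; b(2) = 1; b(3) = 10; b(4) = 8; b(5) = 0; b(6) = 6; b(7) = 11; b(8) = 12; b(9) = 16; b(10) = 13.
Since b(10) = b(1) = 13, the sequence is periodic with period 9.

9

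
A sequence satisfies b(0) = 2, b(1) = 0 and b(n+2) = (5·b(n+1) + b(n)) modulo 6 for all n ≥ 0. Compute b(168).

b(0) = 2; b(1) = 0; b(2) = 2; b(3) = 4; b(4) = 4; b(5) = 0; b(6) = 4; b(7) = 2; b(8) = 2; b(9) = 0.
The sequence repeats with period 8.
So b(168) = b(0 + ((168-0) mod 8)) = b(0) = 2.

2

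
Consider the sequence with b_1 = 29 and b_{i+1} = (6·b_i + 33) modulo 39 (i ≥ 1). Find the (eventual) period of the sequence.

b_1 = 29; b_2 = 12; b_3 = 27; b_4 = 0; b_5 = 33; b_6 = 36; b_7 = 15; b_8 = 6; b_9 = 30; b_{10} = 18; b_{11} = 24; b_{12} = 21; b_{13} = 3; b_{14} = 12.
Since b_{14} = b_2 = 12, the sequence is eventually periodic: after a pre-period of length 1 it cycles with period 12.

12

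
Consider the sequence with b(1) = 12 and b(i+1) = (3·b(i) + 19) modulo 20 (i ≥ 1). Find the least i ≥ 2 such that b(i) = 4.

We have b(1) = 12; b(2) = 15; b(3) = 4; b(4) = 11; b(5) = 12.
The sequence repeats with period 4.
The value 4 first appears (with i ≥ 2) at b(3).

3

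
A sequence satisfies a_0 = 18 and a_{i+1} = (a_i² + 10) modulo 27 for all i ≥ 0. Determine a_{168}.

14

We have a_0 = 18,  a_1 = 10,  a_2 = 2,  a_3 = 14,  a_4 = 17,  a_5 = 2.
Since a_5 = a_2 = 2, the sequence is eventually periodic: after a pre-period of length 2 it cycles with period 3.
For i ≥ 2, a_i depends only on (i - 2) mod 3. (168 - 2) mod 3 = 1, so a_{168} = a_3 = 14.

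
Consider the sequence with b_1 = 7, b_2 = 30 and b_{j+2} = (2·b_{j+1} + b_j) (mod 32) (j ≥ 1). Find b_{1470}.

Listing terms: b_1 = 7; b_2 = 30; b_3 = 3; b_4 = 4; b_5 = 11; b_6 = 26; b_7 = 31; b_8 = 24; b_9 = 15; b_{10} = 22; b_{11} = 27; b_{12} = 12; b_{13} = 19; b_{14} = 18; b_{15} = 23; b_{16} = 0; b_{17} = 23; b_{18} = 14; b_{19} = 19; b_{20} = 20; b_{21} = 27; b_{22} = 10; b_{23} = 15; b_{24} = 8; b_{25} = 31; b_{26} = 6; b_{27} = 11; b_{28} = 28; b_{29} = 3; b_{30} = 2; b_{31} = 7; b_{32} = 16; b_{33} = 7; b_{34} = 30.
Since (b_{33}, b_{34}) = (b_1, b_2) = (7, 30) (two consecutive terms determine the rest), the sequence is periodic with period 32.
(1470 - 1) mod 32 = 29, so b_{1470} = b_{30} = 2.

2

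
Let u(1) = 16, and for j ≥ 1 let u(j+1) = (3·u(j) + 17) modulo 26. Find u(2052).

17

Computing terms: u(1) = 16; u(2) = 13; u(3) = 4; u(4) = 3; u(5) = 0; u(6) = 17; u(7) = 16.
Since u(7) = u(1) = 16, the sequence is periodic with period 6.
So u(2052) = u(1 + ((2052-1) mod 6)) = u(6) = 17.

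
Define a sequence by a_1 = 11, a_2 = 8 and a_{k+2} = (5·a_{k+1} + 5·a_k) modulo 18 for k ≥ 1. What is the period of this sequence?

We have a_1 = 11,  a_2 = 8,  a_3 = 5,  a_4 = 11,  a_5 = 8.
Since (a_4, a_5) = (a_1, a_2) = (11, 8) (two consecutive terms determine the rest), the sequence is periodic with period 3.

3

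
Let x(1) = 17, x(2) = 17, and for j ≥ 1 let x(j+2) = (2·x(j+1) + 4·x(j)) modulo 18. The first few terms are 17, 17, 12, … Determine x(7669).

10

Computing terms: x(1) = 17,  x(2) = 17,  x(3) = 12,  x(4) = 2,  x(5) = 16,  x(6) = 4,  x(7) = 0,  x(8) = 16,  x(9) = 14,  x(10) = 2,  x(11) = 6,  x(12) = 2,  x(13) = 10,  x(14) = 10,  x(15) = 6,  x(16) = 16,  x(17) = 2,  x(18) = 14,  x(19) = 0,  x(20) = 2,  x(21) = 4,  x(22) = 16,  x(23) = 12,  x(24) = 16,  x(25) = 8,  x(26) = 8,  x(27) = 12,  x(28) = 2.
Since (x(27), x(28)) = (x(3), x(4)) = (12, 2) (two consecutive terms determine the rest), the sequence is eventually periodic: after a pre-period of length 2 it cycles with period 24.
For j ≥ 3, x(j) depends only on (j - 3) mod 24. (7669 - 3) mod 24 = 10, so x(7669) = x(13) = 10.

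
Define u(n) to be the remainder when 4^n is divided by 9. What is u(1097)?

u(1) = 4,  u(2) = 7,  u(3) = 1,  u(4) = 4.
Since u(4) = u(1) = 4, the sequence is periodic with period 3.
So u(1097) = u(1 + ((1097-1) mod 3)) = u(2) = 7.

7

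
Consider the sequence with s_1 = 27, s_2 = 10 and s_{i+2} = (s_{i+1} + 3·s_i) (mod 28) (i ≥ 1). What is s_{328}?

Listing terms: s_1 = 27; s_2 = 10; s_3 = 7; s_4 = 9; s_5 = 2; s_6 = 1; s_7 = 7; s_8 = 10; s_9 = 3; s_{10} = 5; s_{11} = 14; s_{12} = 1; s_{13} = 15; s_{14} = 18; s_{15} = 7; s_{16} = 5; s_{17} = 26; s_{18} = 13; s_{19} = 7; s_{20} = 18; s_{21} = 11; s_{22} = 9; s_{23} = 14; s_{24} = 13; s_{25} = 27; s_{26} = 10.
The sequence repeats with period 24.
(328 - 1) mod 24 = 15, so s_{328} = s_{16} = 5.

5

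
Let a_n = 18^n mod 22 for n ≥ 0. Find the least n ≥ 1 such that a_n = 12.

10

Listing terms: a_0 = 1; a_1 = 18; a_2 = 16; a_3 = 2; a_4 = 14; a_5 = 10; a_6 = 4; a_7 = 6; a_8 = 20; a_9 = 8; a_{10} = 12; a_{11} = 18.
Since a_{11} = a_1 = 18, the sequence is eventually periodic: after a pre-period of length 1 it cycles with period 10.
The value 12 first appears (with n ≥ 1) at a_{10}.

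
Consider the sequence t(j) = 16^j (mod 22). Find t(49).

We have t(0) = 1, t(1) = 16, t(2) = 14, t(3) = 4, t(4) = 20, t(5) = 12, t(6) = 16.
Since t(6) = t(1) = 16, the sequence is eventually periodic: after a pre-period of length 1 it cycles with period 5.
For j ≥ 1, t(j) depends only on (j - 1) mod 5. (49 - 1) mod 5 = 3, so t(49) = t(4) = 20.

20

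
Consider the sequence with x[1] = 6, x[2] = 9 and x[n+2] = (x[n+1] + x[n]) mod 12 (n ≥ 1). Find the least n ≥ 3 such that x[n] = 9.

8

x[1] = 6; x[2] = 9; x[3] = 3; x[4] = 0; x[5] = 3; x[6] = 3; x[7] = 6; x[8] = 9.
Since (x[7], x[8]) = (x[1], x[2]) = (6, 9) (two consecutive terms determine the rest), the sequence is periodic with period 6.
The value 9 next appears (with n ≥ 3) at x[8].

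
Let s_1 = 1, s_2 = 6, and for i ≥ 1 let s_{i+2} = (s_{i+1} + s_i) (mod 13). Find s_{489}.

4

s_1 = 1; s_2 = 6; s_3 = 7; s_4 = 0; s_5 = 7; s_6 = 7; s_7 = 1; s_8 = 8; s_9 = 9; s_{10} = 4; s_{11} = 0; s_{12} = 4; s_{13} = 4; s_{14} = 8; s_{15} = 12; s_{16} = 7; s_{17} = 6; s_{18} = 0; s_{19} = 6; s_{20} = 6; s_{21} = 12; s_{22} = 5; s_{23} = 4; s_{24} = 9; s_{25} = 0; s_{26} = 9; s_{27} = 9; s_{28} = 5; s_{29} = 1; s_{30} = 6.
The sequence repeats with period 28.
So s_{489} = s_{1 + ((489-1) mod 28)} = s_{13} = 4.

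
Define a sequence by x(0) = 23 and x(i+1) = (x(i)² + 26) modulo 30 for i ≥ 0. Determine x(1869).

27

We have x(0) = 23; x(1) = 15; x(2) = 11; x(3) = 27; x(4) = 5; x(5) = 21; x(6) = 17; x(7) = 15.
Since x(7) = x(1) = 15, the sequence is eventually periodic: after a pre-period of length 1 it cycles with period 6.
For i ≥ 1, x(i) depends only on (i - 1) mod 6. (1869 - 1) mod 6 = 2, so x(1869) = x(3) = 27.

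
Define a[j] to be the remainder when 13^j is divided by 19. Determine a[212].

Computing terms: a[1] = 13; a[2] = 17; a[3] = 12; a[4] = 4; a[5] = 14; a[6] = 11; a[7] = 10; a[8] = 16; a[9] = 18; a[10] = 6; a[11] = 2; a[12] = 7; a[13] = 15; a[14] = 5; a[15] = 8; a[16] = 9; a[17] = 3; a[18] = 1; a[19] = 13.
Since a[19] = a[1] = 13, the sequence is periodic with period 18.
(212 - 1) mod 18 = 13, so a[212] = a[14] = 5.

5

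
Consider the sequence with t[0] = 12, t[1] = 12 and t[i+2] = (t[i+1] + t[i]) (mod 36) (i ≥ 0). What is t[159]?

t[0] = 12, t[1] = 12, t[2] = 24, t[3] = 0, t[4] = 24, t[5] = 24, t[6] = 12, t[7] = 0, t[8] = 12, t[9] = 12.
Since (t[8], t[9]) = (t[0], t[1]) = (12, 12) (two consecutive terms determine the rest), the sequence is periodic with period 8.
So t[159] = t[0 + ((159-0) mod 8)] = t[7] = 0.

0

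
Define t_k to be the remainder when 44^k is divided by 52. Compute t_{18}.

Computing terms: t_0 = 1,  t_1 = 44,  t_2 = 12,  t_3 = 8,  t_4 = 40,  t_5 = 44.
Since t_5 = t_1 = 44, the sequence is eventually periodic: after a pre-period of length 1 it cycles with period 4.
For k ≥ 1, t_k depends only on (k - 1) mod 4. (18 - 1) mod 4 = 1, so t_{18} = t_2 = 12.

12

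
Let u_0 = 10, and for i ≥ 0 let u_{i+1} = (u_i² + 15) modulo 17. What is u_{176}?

14

Listing terms: u_0 = 10; u_1 = 13; u_2 = 14; u_3 = 7; u_4 = 13.
Since u_4 = u_1 = 13, the sequence is eventually periodic: after a pre-period of length 1 it cycles with period 3.
For i ≥ 1, u_i depends only on (i - 1) mod 3. (176 - 1) mod 3 = 1, so u_{176} = u_2 = 14.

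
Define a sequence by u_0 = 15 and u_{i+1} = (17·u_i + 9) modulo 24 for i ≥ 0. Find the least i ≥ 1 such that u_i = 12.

Computing terms: u_0 = 15; u_1 = 0; u_2 = 9; u_3 = 18; u_4 = 3; u_5 = 12; u_6 = 21; u_7 = 6; u_8 = 15.
Since u_8 = u_0 = 15, the sequence is periodic with period 8.
The value 12 first appears (with i ≥ 1) at u_5.

5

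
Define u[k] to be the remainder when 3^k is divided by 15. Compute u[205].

3

We have u[0] = 1, u[1] = 3, u[2] = 9, u[3] = 12, u[4] = 6, u[5] = 3.
Since u[5] = u[1] = 3, the sequence is eventually periodic: after a pre-period of length 1 it cycles with period 4.
For k ≥ 1, u[k] depends only on (k - 1) mod 4. (205 - 1) mod 4 = 0, so u[205] = u[1] = 3.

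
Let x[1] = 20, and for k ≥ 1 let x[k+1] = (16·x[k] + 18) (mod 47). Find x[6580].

Listing terms: x[1] = 20, x[2] = 9, x[3] = 21, x[4] = 25, x[5] = 42, x[6] = 32, x[7] = 13, x[8] = 38, x[9] = 15, x[10] = 23, x[11] = 10, x[12] = 37, x[13] = 46, x[14] = 2, x[15] = 3, x[16] = 19, x[17] = 40, x[18] = 0, x[19] = 18, x[20] = 24, x[21] = 26, x[22] = 11, x[23] = 6, x[24] = 20.
The sequence repeats with period 23.
So x[6580] = x[1 + ((6580-1) mod 23)] = x[2] = 9.

9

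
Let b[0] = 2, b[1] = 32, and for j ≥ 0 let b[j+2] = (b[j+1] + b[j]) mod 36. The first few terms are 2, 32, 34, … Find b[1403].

b[0] = 2,  b[1] = 32,  b[2] = 34,  b[3] = 30,  b[4] = 28,  b[5] = 22,  b[6] = 14,  b[7] = 0,  b[8] = 14,  b[9] = 14,  b[10] = 28,  b[11] = 6,  b[12] = 34,  b[13] = 4,  b[14] = 2,  b[15] = 6,  b[16] = 8,  b[17] = 14,  b[18] = 22,  b[19] = 0,  b[20] = 22,  b[21] = 22,  b[22] = 8,  b[23] = 30,  b[24] = 2,  b[25] = 32.
Since (b[24], b[25]) = (b[0], b[1]) = (2, 32) (two consecutive terms determine the rest), the sequence is periodic with period 24.
(1403 - 0) mod 24 = 11, so b[1403] = b[11] = 6.

6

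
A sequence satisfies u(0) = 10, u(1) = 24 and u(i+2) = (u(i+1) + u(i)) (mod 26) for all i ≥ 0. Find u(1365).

24

Computing terms: u(0) = 10; u(1) = 24; u(2) = 8; u(3) = 6; u(4) = 14; u(5) = 20; u(6) = 8; u(7) = 2; u(8) = 10; u(9) = 12; u(10) = 22; u(11) = 8; u(12) = 4; u(13) = 12; u(14) = 16; u(15) = 2; u(16) = 18; u(17) = 20; u(18) = 12; u(19) = 6; u(20) = 18; u(21) = 24; u(22) = 16; u(23) = 14; u(24) = 4; u(25) = 18; u(26) = 22; u(27) = 14; u(28) = 10; u(29) = 24.
Since (u(28), u(29)) = (u(0), u(1)) = (10, 24) (two consecutive terms determine the rest), the sequence is periodic with period 28.
(1365 - 0) mod 28 = 21, so u(1365) = u(21) = 24.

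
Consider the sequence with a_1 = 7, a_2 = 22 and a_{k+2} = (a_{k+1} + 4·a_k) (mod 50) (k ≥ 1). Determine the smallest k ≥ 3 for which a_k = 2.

8

a_1 = 7,  a_2 = 22,  a_3 = 0,  a_4 = 38,  a_5 = 38,  a_6 = 40,  a_7 = 42,  a_8 = 2,  a_9 = 20,  a_{10} = 28,  a_{11} = 8,  a_{12} = 20,  a_{13} = 2,  a_{14} = 32,  a_{15} = 40,  a_{16} = 18,  a_{17} = 28,  a_{18} = 0,  a_{19} = 12,  a_{20} = 12,  a_{21} = 10,  a_{22} = 8,  a_{23} = 48,  a_{24} = 30,  a_{25} = 22,  a_{26} = 42,  a_{27} = 30,  a_{28} = 48,  a_{29} = 18,  a_{30} = 10,  a_{31} = 32,  a_{32} = 22,  a_{33} = 0.
Since (a_{32}, a_{33}) = (a_2, a_3) = (22, 0) (two consecutive terms determine the rest), the sequence is eventually periodic: after a pre-period of length 1 it cycles with period 30.
The value 2 first appears (with k ≥ 3) at a_8.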